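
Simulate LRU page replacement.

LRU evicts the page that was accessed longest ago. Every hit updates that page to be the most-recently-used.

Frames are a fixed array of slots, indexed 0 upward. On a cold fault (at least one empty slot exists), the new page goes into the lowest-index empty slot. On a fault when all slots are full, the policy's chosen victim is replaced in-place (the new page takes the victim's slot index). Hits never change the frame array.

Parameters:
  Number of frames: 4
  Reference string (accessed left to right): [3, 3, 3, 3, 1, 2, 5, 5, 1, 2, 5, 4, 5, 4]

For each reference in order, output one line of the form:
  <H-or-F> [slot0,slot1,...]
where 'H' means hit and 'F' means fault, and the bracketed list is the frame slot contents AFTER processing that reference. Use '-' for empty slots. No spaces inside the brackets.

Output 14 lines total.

F [3,-,-,-]
H [3,-,-,-]
H [3,-,-,-]
H [3,-,-,-]
F [3,1,-,-]
F [3,1,2,-]
F [3,1,2,5]
H [3,1,2,5]
H [3,1,2,5]
H [3,1,2,5]
H [3,1,2,5]
F [4,1,2,5]
H [4,1,2,5]
H [4,1,2,5]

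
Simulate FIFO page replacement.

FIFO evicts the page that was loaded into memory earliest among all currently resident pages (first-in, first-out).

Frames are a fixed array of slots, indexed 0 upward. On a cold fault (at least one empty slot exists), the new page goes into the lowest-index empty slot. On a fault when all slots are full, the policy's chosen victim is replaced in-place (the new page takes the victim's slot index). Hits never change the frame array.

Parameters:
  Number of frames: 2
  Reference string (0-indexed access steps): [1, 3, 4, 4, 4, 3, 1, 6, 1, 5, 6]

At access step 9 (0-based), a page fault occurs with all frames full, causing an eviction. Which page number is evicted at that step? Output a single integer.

Answer: 1

Derivation:
Step 0: ref 1 -> FAULT, frames=[1,-]
Step 1: ref 3 -> FAULT, frames=[1,3]
Step 2: ref 4 -> FAULT, evict 1, frames=[4,3]
Step 3: ref 4 -> HIT, frames=[4,3]
Step 4: ref 4 -> HIT, frames=[4,3]
Step 5: ref 3 -> HIT, frames=[4,3]
Step 6: ref 1 -> FAULT, evict 3, frames=[4,1]
Step 7: ref 6 -> FAULT, evict 4, frames=[6,1]
Step 8: ref 1 -> HIT, frames=[6,1]
Step 9: ref 5 -> FAULT, evict 1, frames=[6,5]
At step 9: evicted page 1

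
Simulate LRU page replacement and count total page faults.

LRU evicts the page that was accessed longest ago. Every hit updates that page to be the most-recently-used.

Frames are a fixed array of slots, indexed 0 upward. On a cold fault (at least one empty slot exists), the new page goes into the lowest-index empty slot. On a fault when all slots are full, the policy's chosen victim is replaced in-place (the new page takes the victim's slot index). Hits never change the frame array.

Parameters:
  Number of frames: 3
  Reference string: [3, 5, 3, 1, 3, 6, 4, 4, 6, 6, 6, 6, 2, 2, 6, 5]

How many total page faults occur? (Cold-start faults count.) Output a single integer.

Answer: 7

Derivation:
Step 0: ref 3 → FAULT, frames=[3,-,-]
Step 1: ref 5 → FAULT, frames=[3,5,-]
Step 2: ref 3 → HIT, frames=[3,5,-]
Step 3: ref 1 → FAULT, frames=[3,5,1]
Step 4: ref 3 → HIT, frames=[3,5,1]
Step 5: ref 6 → FAULT (evict 5), frames=[3,6,1]
Step 6: ref 4 → FAULT (evict 1), frames=[3,6,4]
Step 7: ref 4 → HIT, frames=[3,6,4]
Step 8: ref 6 → HIT, frames=[3,6,4]
Step 9: ref 6 → HIT, frames=[3,6,4]
Step 10: ref 6 → HIT, frames=[3,6,4]
Step 11: ref 6 → HIT, frames=[3,6,4]
Step 12: ref 2 → FAULT (evict 3), frames=[2,6,4]
Step 13: ref 2 → HIT, frames=[2,6,4]
Step 14: ref 6 → HIT, frames=[2,6,4]
Step 15: ref 5 → FAULT (evict 4), frames=[2,6,5]
Total faults: 7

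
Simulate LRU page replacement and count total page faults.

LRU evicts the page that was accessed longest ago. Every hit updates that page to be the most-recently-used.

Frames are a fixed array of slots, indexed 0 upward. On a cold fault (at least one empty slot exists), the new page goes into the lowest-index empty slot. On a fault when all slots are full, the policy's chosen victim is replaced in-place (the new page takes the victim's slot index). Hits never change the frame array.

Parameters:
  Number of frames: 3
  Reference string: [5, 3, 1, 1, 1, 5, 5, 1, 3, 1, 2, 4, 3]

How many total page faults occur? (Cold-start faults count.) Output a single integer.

Answer: 6

Derivation:
Step 0: ref 5 → FAULT, frames=[5,-,-]
Step 1: ref 3 → FAULT, frames=[5,3,-]
Step 2: ref 1 → FAULT, frames=[5,3,1]
Step 3: ref 1 → HIT, frames=[5,3,1]
Step 4: ref 1 → HIT, frames=[5,3,1]
Step 5: ref 5 → HIT, frames=[5,3,1]
Step 6: ref 5 → HIT, frames=[5,3,1]
Step 7: ref 1 → HIT, frames=[5,3,1]
Step 8: ref 3 → HIT, frames=[5,3,1]
Step 9: ref 1 → HIT, frames=[5,3,1]
Step 10: ref 2 → FAULT (evict 5), frames=[2,3,1]
Step 11: ref 4 → FAULT (evict 3), frames=[2,4,1]
Step 12: ref 3 → FAULT (evict 1), frames=[2,4,3]
Total faults: 6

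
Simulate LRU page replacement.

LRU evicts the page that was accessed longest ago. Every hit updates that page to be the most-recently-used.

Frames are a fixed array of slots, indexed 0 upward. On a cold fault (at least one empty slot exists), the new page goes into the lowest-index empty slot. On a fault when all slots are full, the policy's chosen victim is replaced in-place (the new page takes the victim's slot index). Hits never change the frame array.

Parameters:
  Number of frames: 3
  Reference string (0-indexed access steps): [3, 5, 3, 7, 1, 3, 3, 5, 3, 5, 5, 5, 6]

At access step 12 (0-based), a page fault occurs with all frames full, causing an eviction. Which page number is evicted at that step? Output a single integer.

Answer: 1

Derivation:
Step 0: ref 3 -> FAULT, frames=[3,-,-]
Step 1: ref 5 -> FAULT, frames=[3,5,-]
Step 2: ref 3 -> HIT, frames=[3,5,-]
Step 3: ref 7 -> FAULT, frames=[3,5,7]
Step 4: ref 1 -> FAULT, evict 5, frames=[3,1,7]
Step 5: ref 3 -> HIT, frames=[3,1,7]
Step 6: ref 3 -> HIT, frames=[3,1,7]
Step 7: ref 5 -> FAULT, evict 7, frames=[3,1,5]
Step 8: ref 3 -> HIT, frames=[3,1,5]
Step 9: ref 5 -> HIT, frames=[3,1,5]
Step 10: ref 5 -> HIT, frames=[3,1,5]
Step 11: ref 5 -> HIT, frames=[3,1,5]
Step 12: ref 6 -> FAULT, evict 1, frames=[3,6,5]
At step 12: evicted page 1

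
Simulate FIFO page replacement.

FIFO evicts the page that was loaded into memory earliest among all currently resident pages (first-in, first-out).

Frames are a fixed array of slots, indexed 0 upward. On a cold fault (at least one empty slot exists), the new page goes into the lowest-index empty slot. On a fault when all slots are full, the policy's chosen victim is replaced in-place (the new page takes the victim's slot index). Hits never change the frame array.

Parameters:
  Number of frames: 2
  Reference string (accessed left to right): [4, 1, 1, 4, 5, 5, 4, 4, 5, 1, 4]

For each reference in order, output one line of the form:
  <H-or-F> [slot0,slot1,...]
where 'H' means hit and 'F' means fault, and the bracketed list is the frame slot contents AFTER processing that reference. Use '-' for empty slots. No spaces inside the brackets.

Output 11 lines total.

F [4,-]
F [4,1]
H [4,1]
H [4,1]
F [5,1]
H [5,1]
F [5,4]
H [5,4]
H [5,4]
F [1,4]
H [1,4]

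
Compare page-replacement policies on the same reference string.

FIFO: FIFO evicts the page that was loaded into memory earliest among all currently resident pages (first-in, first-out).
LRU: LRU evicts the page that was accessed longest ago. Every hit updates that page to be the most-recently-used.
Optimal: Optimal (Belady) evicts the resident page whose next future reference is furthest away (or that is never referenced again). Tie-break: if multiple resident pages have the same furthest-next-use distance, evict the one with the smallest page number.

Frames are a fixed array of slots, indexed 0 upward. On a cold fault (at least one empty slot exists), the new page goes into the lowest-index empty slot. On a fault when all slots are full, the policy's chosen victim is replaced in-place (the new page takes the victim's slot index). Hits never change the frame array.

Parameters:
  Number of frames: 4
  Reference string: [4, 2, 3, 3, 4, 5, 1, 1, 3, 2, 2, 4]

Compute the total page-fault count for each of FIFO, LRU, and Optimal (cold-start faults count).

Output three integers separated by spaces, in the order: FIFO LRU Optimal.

--- FIFO ---
  step 0: ref 4 -> FAULT, frames=[4,-,-,-] (faults so far: 1)
  step 1: ref 2 -> FAULT, frames=[4,2,-,-] (faults so far: 2)
  step 2: ref 3 -> FAULT, frames=[4,2,3,-] (faults so far: 3)
  step 3: ref 3 -> HIT, frames=[4,2,3,-] (faults so far: 3)
  step 4: ref 4 -> HIT, frames=[4,2,3,-] (faults so far: 3)
  step 5: ref 5 -> FAULT, frames=[4,2,3,5] (faults so far: 4)
  step 6: ref 1 -> FAULT, evict 4, frames=[1,2,3,5] (faults so far: 5)
  step 7: ref 1 -> HIT, frames=[1,2,3,5] (faults so far: 5)
  step 8: ref 3 -> HIT, frames=[1,2,3,5] (faults so far: 5)
  step 9: ref 2 -> HIT, frames=[1,2,3,5] (faults so far: 5)
  step 10: ref 2 -> HIT, frames=[1,2,3,5] (faults so far: 5)
  step 11: ref 4 -> FAULT, evict 2, frames=[1,4,3,5] (faults so far: 6)
  FIFO total faults: 6
--- LRU ---
  step 0: ref 4 -> FAULT, frames=[4,-,-,-] (faults so far: 1)
  step 1: ref 2 -> FAULT, frames=[4,2,-,-] (faults so far: 2)
  step 2: ref 3 -> FAULT, frames=[4,2,3,-] (faults so far: 3)
  step 3: ref 3 -> HIT, frames=[4,2,3,-] (faults so far: 3)
  step 4: ref 4 -> HIT, frames=[4,2,3,-] (faults so far: 3)
  step 5: ref 5 -> FAULT, frames=[4,2,3,5] (faults so far: 4)
  step 6: ref 1 -> FAULT, evict 2, frames=[4,1,3,5] (faults so far: 5)
  step 7: ref 1 -> HIT, frames=[4,1,3,5] (faults so far: 5)
  step 8: ref 3 -> HIT, frames=[4,1,3,5] (faults so far: 5)
  step 9: ref 2 -> FAULT, evict 4, frames=[2,1,3,5] (faults so far: 6)
  step 10: ref 2 -> HIT, frames=[2,1,3,5] (faults so far: 6)
  step 11: ref 4 -> FAULT, evict 5, frames=[2,1,3,4] (faults so far: 7)
  LRU total faults: 7
--- Optimal ---
  step 0: ref 4 -> FAULT, frames=[4,-,-,-] (faults so far: 1)
  step 1: ref 2 -> FAULT, frames=[4,2,-,-] (faults so far: 2)
  step 2: ref 3 -> FAULT, frames=[4,2,3,-] (faults so far: 3)
  step 3: ref 3 -> HIT, frames=[4,2,3,-] (faults so far: 3)
  step 4: ref 4 -> HIT, frames=[4,2,3,-] (faults so far: 3)
  step 5: ref 5 -> FAULT, frames=[4,2,3,5] (faults so far: 4)
  step 6: ref 1 -> FAULT, evict 5, frames=[4,2,3,1] (faults so far: 5)
  step 7: ref 1 -> HIT, frames=[4,2,3,1] (faults so far: 5)
  step 8: ref 3 -> HIT, frames=[4,2,3,1] (faults so far: 5)
  step 9: ref 2 -> HIT, frames=[4,2,3,1] (faults so far: 5)
  step 10: ref 2 -> HIT, frames=[4,2,3,1] (faults so far: 5)
  step 11: ref 4 -> HIT, frames=[4,2,3,1] (faults so far: 5)
  Optimal total faults: 5

Answer: 6 7 5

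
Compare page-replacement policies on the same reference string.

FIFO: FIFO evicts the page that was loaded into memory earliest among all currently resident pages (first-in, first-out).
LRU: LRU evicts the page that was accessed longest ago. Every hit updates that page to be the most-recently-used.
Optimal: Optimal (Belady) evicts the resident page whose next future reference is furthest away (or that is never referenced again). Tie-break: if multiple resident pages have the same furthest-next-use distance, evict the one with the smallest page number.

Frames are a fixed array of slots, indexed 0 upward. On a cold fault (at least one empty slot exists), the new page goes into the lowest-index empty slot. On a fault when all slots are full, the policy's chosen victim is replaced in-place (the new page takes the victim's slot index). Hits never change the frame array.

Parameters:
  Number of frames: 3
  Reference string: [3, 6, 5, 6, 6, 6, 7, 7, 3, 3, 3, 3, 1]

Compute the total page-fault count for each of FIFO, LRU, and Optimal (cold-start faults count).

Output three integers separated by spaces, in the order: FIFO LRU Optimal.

--- FIFO ---
  step 0: ref 3 -> FAULT, frames=[3,-,-] (faults so far: 1)
  step 1: ref 6 -> FAULT, frames=[3,6,-] (faults so far: 2)
  step 2: ref 5 -> FAULT, frames=[3,6,5] (faults so far: 3)
  step 3: ref 6 -> HIT, frames=[3,6,5] (faults so far: 3)
  step 4: ref 6 -> HIT, frames=[3,6,5] (faults so far: 3)
  step 5: ref 6 -> HIT, frames=[3,6,5] (faults so far: 3)
  step 6: ref 7 -> FAULT, evict 3, frames=[7,6,5] (faults so far: 4)
  step 7: ref 7 -> HIT, frames=[7,6,5] (faults so far: 4)
  step 8: ref 3 -> FAULT, evict 6, frames=[7,3,5] (faults so far: 5)
  step 9: ref 3 -> HIT, frames=[7,3,5] (faults so far: 5)
  step 10: ref 3 -> HIT, frames=[7,3,5] (faults so far: 5)
  step 11: ref 3 -> HIT, frames=[7,3,5] (faults so far: 5)
  step 12: ref 1 -> FAULT, evict 5, frames=[7,3,1] (faults so far: 6)
  FIFO total faults: 6
--- LRU ---
  step 0: ref 3 -> FAULT, frames=[3,-,-] (faults so far: 1)
  step 1: ref 6 -> FAULT, frames=[3,6,-] (faults so far: 2)
  step 2: ref 5 -> FAULT, frames=[3,6,5] (faults so far: 3)
  step 3: ref 6 -> HIT, frames=[3,6,5] (faults so far: 3)
  step 4: ref 6 -> HIT, frames=[3,6,5] (faults so far: 3)
  step 5: ref 6 -> HIT, frames=[3,6,5] (faults so far: 3)
  step 6: ref 7 -> FAULT, evict 3, frames=[7,6,5] (faults so far: 4)
  step 7: ref 7 -> HIT, frames=[7,6,5] (faults so far: 4)
  step 8: ref 3 -> FAULT, evict 5, frames=[7,6,3] (faults so far: 5)
  step 9: ref 3 -> HIT, frames=[7,6,3] (faults so far: 5)
  step 10: ref 3 -> HIT, frames=[7,6,3] (faults so far: 5)
  step 11: ref 3 -> HIT, frames=[7,6,3] (faults so far: 5)
  step 12: ref 1 -> FAULT, evict 6, frames=[7,1,3] (faults so far: 6)
  LRU total faults: 6
--- Optimal ---
  step 0: ref 3 -> FAULT, frames=[3,-,-] (faults so far: 1)
  step 1: ref 6 -> FAULT, frames=[3,6,-] (faults so far: 2)
  step 2: ref 5 -> FAULT, frames=[3,6,5] (faults so far: 3)
  step 3: ref 6 -> HIT, frames=[3,6,5] (faults so far: 3)
  step 4: ref 6 -> HIT, frames=[3,6,5] (faults so far: 3)
  step 5: ref 6 -> HIT, frames=[3,6,5] (faults so far: 3)
  step 6: ref 7 -> FAULT, evict 5, frames=[3,6,7] (faults so far: 4)
  step 7: ref 7 -> HIT, frames=[3,6,7] (faults so far: 4)
  step 8: ref 3 -> HIT, frames=[3,6,7] (faults so far: 4)
  step 9: ref 3 -> HIT, frames=[3,6,7] (faults so far: 4)
  step 10: ref 3 -> HIT, frames=[3,6,7] (faults so far: 4)
  step 11: ref 3 -> HIT, frames=[3,6,7] (faults so far: 4)
  step 12: ref 1 -> FAULT, evict 3, frames=[1,6,7] (faults so far: 5)
  Optimal total faults: 5

Answer: 6 6 5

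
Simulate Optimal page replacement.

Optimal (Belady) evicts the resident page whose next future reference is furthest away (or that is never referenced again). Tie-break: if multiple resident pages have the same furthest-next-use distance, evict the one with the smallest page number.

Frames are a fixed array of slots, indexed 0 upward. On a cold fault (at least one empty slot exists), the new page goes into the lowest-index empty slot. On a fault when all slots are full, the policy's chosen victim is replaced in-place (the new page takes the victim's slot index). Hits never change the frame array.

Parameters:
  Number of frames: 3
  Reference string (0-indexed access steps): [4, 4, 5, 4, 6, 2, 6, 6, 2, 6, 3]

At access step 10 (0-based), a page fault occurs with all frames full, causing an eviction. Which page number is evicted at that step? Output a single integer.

Answer: 2

Derivation:
Step 0: ref 4 -> FAULT, frames=[4,-,-]
Step 1: ref 4 -> HIT, frames=[4,-,-]
Step 2: ref 5 -> FAULT, frames=[4,5,-]
Step 3: ref 4 -> HIT, frames=[4,5,-]
Step 4: ref 6 -> FAULT, frames=[4,5,6]
Step 5: ref 2 -> FAULT, evict 4, frames=[2,5,6]
Step 6: ref 6 -> HIT, frames=[2,5,6]
Step 7: ref 6 -> HIT, frames=[2,5,6]
Step 8: ref 2 -> HIT, frames=[2,5,6]
Step 9: ref 6 -> HIT, frames=[2,5,6]
Step 10: ref 3 -> FAULT, evict 2, frames=[3,5,6]
At step 10: evicted page 2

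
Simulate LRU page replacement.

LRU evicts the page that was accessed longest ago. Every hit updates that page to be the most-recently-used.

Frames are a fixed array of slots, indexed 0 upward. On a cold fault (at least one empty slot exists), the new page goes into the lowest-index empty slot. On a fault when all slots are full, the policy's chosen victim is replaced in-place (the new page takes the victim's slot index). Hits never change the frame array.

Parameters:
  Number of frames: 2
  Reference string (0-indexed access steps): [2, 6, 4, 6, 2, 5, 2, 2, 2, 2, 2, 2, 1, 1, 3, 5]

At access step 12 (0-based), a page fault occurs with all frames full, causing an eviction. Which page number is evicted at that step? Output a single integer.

Answer: 5

Derivation:
Step 0: ref 2 -> FAULT, frames=[2,-]
Step 1: ref 6 -> FAULT, frames=[2,6]
Step 2: ref 4 -> FAULT, evict 2, frames=[4,6]
Step 3: ref 6 -> HIT, frames=[4,6]
Step 4: ref 2 -> FAULT, evict 4, frames=[2,6]
Step 5: ref 5 -> FAULT, evict 6, frames=[2,5]
Step 6: ref 2 -> HIT, frames=[2,5]
Step 7: ref 2 -> HIT, frames=[2,5]
Step 8: ref 2 -> HIT, frames=[2,5]
Step 9: ref 2 -> HIT, frames=[2,5]
Step 10: ref 2 -> HIT, frames=[2,5]
Step 11: ref 2 -> HIT, frames=[2,5]
Step 12: ref 1 -> FAULT, evict 5, frames=[2,1]
At step 12: evicted page 5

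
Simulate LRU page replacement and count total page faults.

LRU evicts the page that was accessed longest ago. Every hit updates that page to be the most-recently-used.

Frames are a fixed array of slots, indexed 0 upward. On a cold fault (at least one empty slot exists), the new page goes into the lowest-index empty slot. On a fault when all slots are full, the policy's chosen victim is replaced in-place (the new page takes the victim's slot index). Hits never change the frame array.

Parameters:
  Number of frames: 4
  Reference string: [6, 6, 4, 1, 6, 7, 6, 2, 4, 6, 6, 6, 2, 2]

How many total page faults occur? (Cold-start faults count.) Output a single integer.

Answer: 6

Derivation:
Step 0: ref 6 → FAULT, frames=[6,-,-,-]
Step 1: ref 6 → HIT, frames=[6,-,-,-]
Step 2: ref 4 → FAULT, frames=[6,4,-,-]
Step 3: ref 1 → FAULT, frames=[6,4,1,-]
Step 4: ref 6 → HIT, frames=[6,4,1,-]
Step 5: ref 7 → FAULT, frames=[6,4,1,7]
Step 6: ref 6 → HIT, frames=[6,4,1,7]
Step 7: ref 2 → FAULT (evict 4), frames=[6,2,1,7]
Step 8: ref 4 → FAULT (evict 1), frames=[6,2,4,7]
Step 9: ref 6 → HIT, frames=[6,2,4,7]
Step 10: ref 6 → HIT, frames=[6,2,4,7]
Step 11: ref 6 → HIT, frames=[6,2,4,7]
Step 12: ref 2 → HIT, frames=[6,2,4,7]
Step 13: ref 2 → HIT, frames=[6,2,4,7]
Total faults: 6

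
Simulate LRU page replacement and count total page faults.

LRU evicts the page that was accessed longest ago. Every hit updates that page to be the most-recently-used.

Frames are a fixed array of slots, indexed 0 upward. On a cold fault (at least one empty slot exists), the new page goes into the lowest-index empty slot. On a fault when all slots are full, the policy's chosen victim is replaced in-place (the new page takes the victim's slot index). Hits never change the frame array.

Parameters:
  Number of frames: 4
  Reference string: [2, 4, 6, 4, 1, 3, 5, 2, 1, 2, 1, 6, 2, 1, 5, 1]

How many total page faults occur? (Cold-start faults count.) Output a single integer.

Answer: 8

Derivation:
Step 0: ref 2 → FAULT, frames=[2,-,-,-]
Step 1: ref 4 → FAULT, frames=[2,4,-,-]
Step 2: ref 6 → FAULT, frames=[2,4,6,-]
Step 3: ref 4 → HIT, frames=[2,4,6,-]
Step 4: ref 1 → FAULT, frames=[2,4,6,1]
Step 5: ref 3 → FAULT (evict 2), frames=[3,4,6,1]
Step 6: ref 5 → FAULT (evict 6), frames=[3,4,5,1]
Step 7: ref 2 → FAULT (evict 4), frames=[3,2,5,1]
Step 8: ref 1 → HIT, frames=[3,2,5,1]
Step 9: ref 2 → HIT, frames=[3,2,5,1]
Step 10: ref 1 → HIT, frames=[3,2,5,1]
Step 11: ref 6 → FAULT (evict 3), frames=[6,2,5,1]
Step 12: ref 2 → HIT, frames=[6,2,5,1]
Step 13: ref 1 → HIT, frames=[6,2,5,1]
Step 14: ref 5 → HIT, frames=[6,2,5,1]
Step 15: ref 1 → HIT, frames=[6,2,5,1]
Total faults: 8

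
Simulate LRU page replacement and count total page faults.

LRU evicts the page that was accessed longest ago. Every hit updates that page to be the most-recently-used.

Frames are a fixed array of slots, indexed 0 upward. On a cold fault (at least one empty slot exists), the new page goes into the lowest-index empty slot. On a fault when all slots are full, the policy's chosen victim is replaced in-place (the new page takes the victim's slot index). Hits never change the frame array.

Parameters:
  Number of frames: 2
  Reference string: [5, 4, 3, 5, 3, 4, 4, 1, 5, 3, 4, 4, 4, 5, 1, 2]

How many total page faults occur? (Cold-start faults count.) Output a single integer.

Step 0: ref 5 → FAULT, frames=[5,-]
Step 1: ref 4 → FAULT, frames=[5,4]
Step 2: ref 3 → FAULT (evict 5), frames=[3,4]
Step 3: ref 5 → FAULT (evict 4), frames=[3,5]
Step 4: ref 3 → HIT, frames=[3,5]
Step 5: ref 4 → FAULT (evict 5), frames=[3,4]
Step 6: ref 4 → HIT, frames=[3,4]
Step 7: ref 1 → FAULT (evict 3), frames=[1,4]
Step 8: ref 5 → FAULT (evict 4), frames=[1,5]
Step 9: ref 3 → FAULT (evict 1), frames=[3,5]
Step 10: ref 4 → FAULT (evict 5), frames=[3,4]
Step 11: ref 4 → HIT, frames=[3,4]
Step 12: ref 4 → HIT, frames=[3,4]
Step 13: ref 5 → FAULT (evict 3), frames=[5,4]
Step 14: ref 1 → FAULT (evict 4), frames=[5,1]
Step 15: ref 2 → FAULT (evict 5), frames=[2,1]
Total faults: 12

Answer: 12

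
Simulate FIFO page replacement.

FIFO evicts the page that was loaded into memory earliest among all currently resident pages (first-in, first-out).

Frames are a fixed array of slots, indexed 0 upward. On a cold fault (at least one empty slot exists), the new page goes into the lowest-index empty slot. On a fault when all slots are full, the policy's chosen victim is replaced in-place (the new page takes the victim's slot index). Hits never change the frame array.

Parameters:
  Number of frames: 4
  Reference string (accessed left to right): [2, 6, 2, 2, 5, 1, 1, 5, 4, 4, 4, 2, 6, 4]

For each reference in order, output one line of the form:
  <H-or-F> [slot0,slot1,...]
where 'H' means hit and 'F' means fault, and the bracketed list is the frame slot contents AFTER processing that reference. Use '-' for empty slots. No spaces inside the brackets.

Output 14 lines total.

F [2,-,-,-]
F [2,6,-,-]
H [2,6,-,-]
H [2,6,-,-]
F [2,6,5,-]
F [2,6,5,1]
H [2,6,5,1]
H [2,6,5,1]
F [4,6,5,1]
H [4,6,5,1]
H [4,6,5,1]
F [4,2,5,1]
F [4,2,6,1]
H [4,2,6,1]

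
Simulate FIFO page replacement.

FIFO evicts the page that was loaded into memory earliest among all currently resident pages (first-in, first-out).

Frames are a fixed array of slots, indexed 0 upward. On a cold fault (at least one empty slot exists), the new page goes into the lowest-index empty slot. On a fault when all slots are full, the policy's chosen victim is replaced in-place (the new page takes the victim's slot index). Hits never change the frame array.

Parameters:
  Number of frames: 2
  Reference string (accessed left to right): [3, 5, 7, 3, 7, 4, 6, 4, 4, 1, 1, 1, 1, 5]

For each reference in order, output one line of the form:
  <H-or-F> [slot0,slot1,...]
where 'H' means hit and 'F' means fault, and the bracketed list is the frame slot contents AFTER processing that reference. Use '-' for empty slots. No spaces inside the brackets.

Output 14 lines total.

F [3,-]
F [3,5]
F [7,5]
F [7,3]
H [7,3]
F [4,3]
F [4,6]
H [4,6]
H [4,6]
F [1,6]
H [1,6]
H [1,6]
H [1,6]
F [1,5]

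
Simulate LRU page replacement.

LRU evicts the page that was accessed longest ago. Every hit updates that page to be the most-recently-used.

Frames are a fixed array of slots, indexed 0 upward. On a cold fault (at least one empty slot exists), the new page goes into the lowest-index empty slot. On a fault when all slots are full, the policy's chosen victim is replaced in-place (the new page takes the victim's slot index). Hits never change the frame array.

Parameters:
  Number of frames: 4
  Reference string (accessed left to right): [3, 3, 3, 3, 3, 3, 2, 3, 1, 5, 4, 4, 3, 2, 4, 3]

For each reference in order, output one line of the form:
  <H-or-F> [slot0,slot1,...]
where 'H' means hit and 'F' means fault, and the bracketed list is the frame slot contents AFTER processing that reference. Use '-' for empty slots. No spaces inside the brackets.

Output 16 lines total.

F [3,-,-,-]
H [3,-,-,-]
H [3,-,-,-]
H [3,-,-,-]
H [3,-,-,-]
H [3,-,-,-]
F [3,2,-,-]
H [3,2,-,-]
F [3,2,1,-]
F [3,2,1,5]
F [3,4,1,5]
H [3,4,1,5]
H [3,4,1,5]
F [3,4,2,5]
H [3,4,2,5]
H [3,4,2,5]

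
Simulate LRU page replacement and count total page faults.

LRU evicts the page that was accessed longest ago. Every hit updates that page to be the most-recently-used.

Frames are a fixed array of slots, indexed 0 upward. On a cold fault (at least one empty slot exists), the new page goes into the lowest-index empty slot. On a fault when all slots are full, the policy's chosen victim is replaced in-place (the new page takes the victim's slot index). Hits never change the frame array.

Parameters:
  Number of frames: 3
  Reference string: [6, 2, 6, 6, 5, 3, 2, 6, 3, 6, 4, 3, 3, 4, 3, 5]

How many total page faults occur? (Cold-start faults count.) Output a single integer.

Step 0: ref 6 → FAULT, frames=[6,-,-]
Step 1: ref 2 → FAULT, frames=[6,2,-]
Step 2: ref 6 → HIT, frames=[6,2,-]
Step 3: ref 6 → HIT, frames=[6,2,-]
Step 4: ref 5 → FAULT, frames=[6,2,5]
Step 5: ref 3 → FAULT (evict 2), frames=[6,3,5]
Step 6: ref 2 → FAULT (evict 6), frames=[2,3,5]
Step 7: ref 6 → FAULT (evict 5), frames=[2,3,6]
Step 8: ref 3 → HIT, frames=[2,3,6]
Step 9: ref 6 → HIT, frames=[2,3,6]
Step 10: ref 4 → FAULT (evict 2), frames=[4,3,6]
Step 11: ref 3 → HIT, frames=[4,3,6]
Step 12: ref 3 → HIT, frames=[4,3,6]
Step 13: ref 4 → HIT, frames=[4,3,6]
Step 14: ref 3 → HIT, frames=[4,3,6]
Step 15: ref 5 → FAULT (evict 6), frames=[4,3,5]
Total faults: 8

Answer: 8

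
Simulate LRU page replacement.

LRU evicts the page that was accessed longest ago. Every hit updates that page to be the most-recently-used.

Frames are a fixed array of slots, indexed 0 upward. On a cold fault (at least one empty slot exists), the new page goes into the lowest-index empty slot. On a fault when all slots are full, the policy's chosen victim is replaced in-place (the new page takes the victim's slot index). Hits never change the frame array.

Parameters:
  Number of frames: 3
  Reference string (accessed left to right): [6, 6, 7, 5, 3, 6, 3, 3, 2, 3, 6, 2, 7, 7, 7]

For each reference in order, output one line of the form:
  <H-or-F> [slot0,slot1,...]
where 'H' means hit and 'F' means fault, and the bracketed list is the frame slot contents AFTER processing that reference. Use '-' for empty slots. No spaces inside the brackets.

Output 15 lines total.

F [6,-,-]
H [6,-,-]
F [6,7,-]
F [6,7,5]
F [3,7,5]
F [3,6,5]
H [3,6,5]
H [3,6,5]
F [3,6,2]
H [3,6,2]
H [3,6,2]
H [3,6,2]
F [7,6,2]
H [7,6,2]
H [7,6,2]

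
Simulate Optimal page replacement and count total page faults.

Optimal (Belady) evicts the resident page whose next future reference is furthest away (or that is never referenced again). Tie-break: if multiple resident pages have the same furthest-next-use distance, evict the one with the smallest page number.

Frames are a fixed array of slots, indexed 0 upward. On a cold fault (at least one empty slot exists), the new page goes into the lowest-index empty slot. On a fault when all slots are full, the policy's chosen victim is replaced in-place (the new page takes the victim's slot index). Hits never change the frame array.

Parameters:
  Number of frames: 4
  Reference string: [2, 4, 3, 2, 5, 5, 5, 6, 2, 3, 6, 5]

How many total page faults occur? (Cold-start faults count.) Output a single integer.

Step 0: ref 2 → FAULT, frames=[2,-,-,-]
Step 1: ref 4 → FAULT, frames=[2,4,-,-]
Step 2: ref 3 → FAULT, frames=[2,4,3,-]
Step 3: ref 2 → HIT, frames=[2,4,3,-]
Step 4: ref 5 → FAULT, frames=[2,4,3,5]
Step 5: ref 5 → HIT, frames=[2,4,3,5]
Step 6: ref 5 → HIT, frames=[2,4,3,5]
Step 7: ref 6 → FAULT (evict 4), frames=[2,6,3,5]
Step 8: ref 2 → HIT, frames=[2,6,3,5]
Step 9: ref 3 → HIT, frames=[2,6,3,5]
Step 10: ref 6 → HIT, frames=[2,6,3,5]
Step 11: ref 5 → HIT, frames=[2,6,3,5]
Total faults: 5

Answer: 5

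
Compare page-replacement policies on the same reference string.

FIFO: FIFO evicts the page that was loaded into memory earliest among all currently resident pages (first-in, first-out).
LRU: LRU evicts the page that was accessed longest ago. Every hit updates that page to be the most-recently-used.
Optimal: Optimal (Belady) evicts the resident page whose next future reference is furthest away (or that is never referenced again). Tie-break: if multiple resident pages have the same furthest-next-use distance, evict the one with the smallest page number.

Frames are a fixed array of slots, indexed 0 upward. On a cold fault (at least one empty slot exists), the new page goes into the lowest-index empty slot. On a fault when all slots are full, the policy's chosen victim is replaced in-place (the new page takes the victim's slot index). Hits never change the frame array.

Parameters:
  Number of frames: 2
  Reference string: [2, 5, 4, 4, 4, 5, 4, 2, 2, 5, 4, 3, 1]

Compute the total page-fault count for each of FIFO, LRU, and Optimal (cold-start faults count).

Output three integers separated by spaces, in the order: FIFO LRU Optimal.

Answer: 8 8 7

Derivation:
--- FIFO ---
  step 0: ref 2 -> FAULT, frames=[2,-] (faults so far: 1)
  step 1: ref 5 -> FAULT, frames=[2,5] (faults so far: 2)
  step 2: ref 4 -> FAULT, evict 2, frames=[4,5] (faults so far: 3)
  step 3: ref 4 -> HIT, frames=[4,5] (faults so far: 3)
  step 4: ref 4 -> HIT, frames=[4,5] (faults so far: 3)
  step 5: ref 5 -> HIT, frames=[4,5] (faults so far: 3)
  step 6: ref 4 -> HIT, frames=[4,5] (faults so far: 3)
  step 7: ref 2 -> FAULT, evict 5, frames=[4,2] (faults so far: 4)
  step 8: ref 2 -> HIT, frames=[4,2] (faults so far: 4)
  step 9: ref 5 -> FAULT, evict 4, frames=[5,2] (faults so far: 5)
  step 10: ref 4 -> FAULT, evict 2, frames=[5,4] (faults so far: 6)
  step 11: ref 3 -> FAULT, evict 5, frames=[3,4] (faults so far: 7)
  step 12: ref 1 -> FAULT, evict 4, frames=[3,1] (faults so far: 8)
  FIFO total faults: 8
--- LRU ---
  step 0: ref 2 -> FAULT, frames=[2,-] (faults so far: 1)
  step 1: ref 5 -> FAULT, frames=[2,5] (faults so far: 2)
  step 2: ref 4 -> FAULT, evict 2, frames=[4,5] (faults so far: 3)
  step 3: ref 4 -> HIT, frames=[4,5] (faults so far: 3)
  step 4: ref 4 -> HIT, frames=[4,5] (faults so far: 3)
  step 5: ref 5 -> HIT, frames=[4,5] (faults so far: 3)
  step 6: ref 4 -> HIT, frames=[4,5] (faults so far: 3)
  step 7: ref 2 -> FAULT, evict 5, frames=[4,2] (faults so far: 4)
  step 8: ref 2 -> HIT, frames=[4,2] (faults so far: 4)
  step 9: ref 5 -> FAULT, evict 4, frames=[5,2] (faults so far: 5)
  step 10: ref 4 -> FAULT, evict 2, frames=[5,4] (faults so far: 6)
  step 11: ref 3 -> FAULT, evict 5, frames=[3,4] (faults so far: 7)
  step 12: ref 1 -> FAULT, evict 4, frames=[3,1] (faults so far: 8)
  LRU total faults: 8
--- Optimal ---
  step 0: ref 2 -> FAULT, frames=[2,-] (faults so far: 1)
  step 1: ref 5 -> FAULT, frames=[2,5] (faults so far: 2)
  step 2: ref 4 -> FAULT, evict 2, frames=[4,5] (faults so far: 3)
  step 3: ref 4 -> HIT, frames=[4,5] (faults so far: 3)
  step 4: ref 4 -> HIT, frames=[4,5] (faults so far: 3)
  step 5: ref 5 -> HIT, frames=[4,5] (faults so far: 3)
  step 6: ref 4 -> HIT, frames=[4,5] (faults so far: 3)
  step 7: ref 2 -> FAULT, evict 4, frames=[2,5] (faults so far: 4)
  step 8: ref 2 -> HIT, frames=[2,5] (faults so far: 4)
  step 9: ref 5 -> HIT, frames=[2,5] (faults so far: 4)
  step 10: ref 4 -> FAULT, evict 2, frames=[4,5] (faults so far: 5)
  step 11: ref 3 -> FAULT, evict 4, frames=[3,5] (faults so far: 6)
  step 12: ref 1 -> FAULT, evict 3, frames=[1,5] (faults so far: 7)
  Optimal total faults: 7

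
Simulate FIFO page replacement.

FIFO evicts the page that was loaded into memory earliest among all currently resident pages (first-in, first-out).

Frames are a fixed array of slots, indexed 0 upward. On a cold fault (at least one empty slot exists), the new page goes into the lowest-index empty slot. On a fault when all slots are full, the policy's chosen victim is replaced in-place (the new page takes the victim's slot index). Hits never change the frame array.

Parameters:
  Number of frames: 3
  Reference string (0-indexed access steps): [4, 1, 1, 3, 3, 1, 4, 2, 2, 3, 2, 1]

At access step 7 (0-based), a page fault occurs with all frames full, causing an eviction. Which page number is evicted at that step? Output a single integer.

Step 0: ref 4 -> FAULT, frames=[4,-,-]
Step 1: ref 1 -> FAULT, frames=[4,1,-]
Step 2: ref 1 -> HIT, frames=[4,1,-]
Step 3: ref 3 -> FAULT, frames=[4,1,3]
Step 4: ref 3 -> HIT, frames=[4,1,3]
Step 5: ref 1 -> HIT, frames=[4,1,3]
Step 6: ref 4 -> HIT, frames=[4,1,3]
Step 7: ref 2 -> FAULT, evict 4, frames=[2,1,3]
At step 7: evicted page 4

Answer: 4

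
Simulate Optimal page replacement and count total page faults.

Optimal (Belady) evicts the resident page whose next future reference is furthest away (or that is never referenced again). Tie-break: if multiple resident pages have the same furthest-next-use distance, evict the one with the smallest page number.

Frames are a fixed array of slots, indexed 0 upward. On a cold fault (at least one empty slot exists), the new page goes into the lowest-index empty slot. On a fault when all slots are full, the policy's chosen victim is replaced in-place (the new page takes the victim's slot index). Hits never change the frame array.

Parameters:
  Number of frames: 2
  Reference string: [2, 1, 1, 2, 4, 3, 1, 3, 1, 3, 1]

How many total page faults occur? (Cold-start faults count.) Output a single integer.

Answer: 4

Derivation:
Step 0: ref 2 → FAULT, frames=[2,-]
Step 1: ref 1 → FAULT, frames=[2,1]
Step 2: ref 1 → HIT, frames=[2,1]
Step 3: ref 2 → HIT, frames=[2,1]
Step 4: ref 4 → FAULT (evict 2), frames=[4,1]
Step 5: ref 3 → FAULT (evict 4), frames=[3,1]
Step 6: ref 1 → HIT, frames=[3,1]
Step 7: ref 3 → HIT, frames=[3,1]
Step 8: ref 1 → HIT, frames=[3,1]
Step 9: ref 3 → HIT, frames=[3,1]
Step 10: ref 1 → HIT, frames=[3,1]
Total faults: 4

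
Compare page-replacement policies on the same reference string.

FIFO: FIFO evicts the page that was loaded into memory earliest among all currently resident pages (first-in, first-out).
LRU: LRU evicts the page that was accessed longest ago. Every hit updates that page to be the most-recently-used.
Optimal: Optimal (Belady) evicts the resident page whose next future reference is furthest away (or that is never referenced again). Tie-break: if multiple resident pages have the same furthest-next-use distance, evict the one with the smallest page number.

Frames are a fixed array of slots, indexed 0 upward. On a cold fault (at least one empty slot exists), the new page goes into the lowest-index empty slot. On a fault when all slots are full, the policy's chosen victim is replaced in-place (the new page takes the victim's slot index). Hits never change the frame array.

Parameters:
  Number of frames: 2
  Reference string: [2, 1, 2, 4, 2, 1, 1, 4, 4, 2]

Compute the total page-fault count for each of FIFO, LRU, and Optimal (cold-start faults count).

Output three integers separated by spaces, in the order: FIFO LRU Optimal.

--- FIFO ---
  step 0: ref 2 -> FAULT, frames=[2,-] (faults so far: 1)
  step 1: ref 1 -> FAULT, frames=[2,1] (faults so far: 2)
  step 2: ref 2 -> HIT, frames=[2,1] (faults so far: 2)
  step 3: ref 4 -> FAULT, evict 2, frames=[4,1] (faults so far: 3)
  step 4: ref 2 -> FAULT, evict 1, frames=[4,2] (faults so far: 4)
  step 5: ref 1 -> FAULT, evict 4, frames=[1,2] (faults so far: 5)
  step 6: ref 1 -> HIT, frames=[1,2] (faults so far: 5)
  step 7: ref 4 -> FAULT, evict 2, frames=[1,4] (faults so far: 6)
  step 8: ref 4 -> HIT, frames=[1,4] (faults so far: 6)
  step 9: ref 2 -> FAULT, evict 1, frames=[2,4] (faults so far: 7)
  FIFO total faults: 7
--- LRU ---
  step 0: ref 2 -> FAULT, frames=[2,-] (faults so far: 1)
  step 1: ref 1 -> FAULT, frames=[2,1] (faults so far: 2)
  step 2: ref 2 -> HIT, frames=[2,1] (faults so far: 2)
  step 3: ref 4 -> FAULT, evict 1, frames=[2,4] (faults so far: 3)
  step 4: ref 2 -> HIT, frames=[2,4] (faults so far: 3)
  step 5: ref 1 -> FAULT, evict 4, frames=[2,1] (faults so far: 4)
  step 6: ref 1 -> HIT, frames=[2,1] (faults so far: 4)
  step 7: ref 4 -> FAULT, evict 2, frames=[4,1] (faults so far: 5)
  step 8: ref 4 -> HIT, frames=[4,1] (faults so far: 5)
  step 9: ref 2 -> FAULT, evict 1, frames=[4,2] (faults so far: 6)
  LRU total faults: 6
--- Optimal ---
  step 0: ref 2 -> FAULT, frames=[2,-] (faults so far: 1)
  step 1: ref 1 -> FAULT, frames=[2,1] (faults so far: 2)
  step 2: ref 2 -> HIT, frames=[2,1] (faults so far: 2)
  step 3: ref 4 -> FAULT, evict 1, frames=[2,4] (faults so far: 3)
  step 4: ref 2 -> HIT, frames=[2,4] (faults so far: 3)
  step 5: ref 1 -> FAULT, evict 2, frames=[1,4] (faults so far: 4)
  step 6: ref 1 -> HIT, frames=[1,4] (faults so far: 4)
  step 7: ref 4 -> HIT, frames=[1,4] (faults so far: 4)
  step 8: ref 4 -> HIT, frames=[1,4] (faults so far: 4)
  step 9: ref 2 -> FAULT, evict 1, frames=[2,4] (faults so far: 5)
  Optimal total faults: 5

Answer: 7 6 5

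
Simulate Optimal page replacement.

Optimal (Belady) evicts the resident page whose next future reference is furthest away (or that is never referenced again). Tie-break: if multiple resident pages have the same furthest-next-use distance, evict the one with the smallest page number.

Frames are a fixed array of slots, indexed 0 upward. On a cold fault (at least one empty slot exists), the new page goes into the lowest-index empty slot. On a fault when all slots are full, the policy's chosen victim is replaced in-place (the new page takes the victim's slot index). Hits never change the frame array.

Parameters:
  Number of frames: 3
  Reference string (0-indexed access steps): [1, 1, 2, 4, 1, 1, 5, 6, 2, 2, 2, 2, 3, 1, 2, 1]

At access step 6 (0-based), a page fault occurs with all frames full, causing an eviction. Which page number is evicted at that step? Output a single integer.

Answer: 4

Derivation:
Step 0: ref 1 -> FAULT, frames=[1,-,-]
Step 1: ref 1 -> HIT, frames=[1,-,-]
Step 2: ref 2 -> FAULT, frames=[1,2,-]
Step 3: ref 4 -> FAULT, frames=[1,2,4]
Step 4: ref 1 -> HIT, frames=[1,2,4]
Step 5: ref 1 -> HIT, frames=[1,2,4]
Step 6: ref 5 -> FAULT, evict 4, frames=[1,2,5]
At step 6: evicted page 4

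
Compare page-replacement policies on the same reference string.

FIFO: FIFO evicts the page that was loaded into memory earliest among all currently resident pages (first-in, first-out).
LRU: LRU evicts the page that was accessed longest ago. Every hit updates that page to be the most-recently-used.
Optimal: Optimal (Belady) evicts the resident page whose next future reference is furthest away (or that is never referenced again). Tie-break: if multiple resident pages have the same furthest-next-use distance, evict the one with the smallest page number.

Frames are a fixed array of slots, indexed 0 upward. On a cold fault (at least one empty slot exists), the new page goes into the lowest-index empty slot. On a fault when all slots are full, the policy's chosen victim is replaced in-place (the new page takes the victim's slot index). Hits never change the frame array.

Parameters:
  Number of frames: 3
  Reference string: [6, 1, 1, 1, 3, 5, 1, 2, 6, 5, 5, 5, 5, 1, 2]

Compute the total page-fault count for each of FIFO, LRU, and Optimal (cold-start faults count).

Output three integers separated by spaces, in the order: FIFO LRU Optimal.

Answer: 7 9 6

Derivation:
--- FIFO ---
  step 0: ref 6 -> FAULT, frames=[6,-,-] (faults so far: 1)
  step 1: ref 1 -> FAULT, frames=[6,1,-] (faults so far: 2)
  step 2: ref 1 -> HIT, frames=[6,1,-] (faults so far: 2)
  step 3: ref 1 -> HIT, frames=[6,1,-] (faults so far: 2)
  step 4: ref 3 -> FAULT, frames=[6,1,3] (faults so far: 3)
  step 5: ref 5 -> FAULT, evict 6, frames=[5,1,3] (faults so far: 4)
  step 6: ref 1 -> HIT, frames=[5,1,3] (faults so far: 4)
  step 7: ref 2 -> FAULT, evict 1, frames=[5,2,3] (faults so far: 5)
  step 8: ref 6 -> FAULT, evict 3, frames=[5,2,6] (faults so far: 6)
  step 9: ref 5 -> HIT, frames=[5,2,6] (faults so far: 6)
  step 10: ref 5 -> HIT, frames=[5,2,6] (faults so far: 6)
  step 11: ref 5 -> HIT, frames=[5,2,6] (faults so far: 6)
  step 12: ref 5 -> HIT, frames=[5,2,6] (faults so far: 6)
  step 13: ref 1 -> FAULT, evict 5, frames=[1,2,6] (faults so far: 7)
  step 14: ref 2 -> HIT, frames=[1,2,6] (faults so far: 7)
  FIFO total faults: 7
--- LRU ---
  step 0: ref 6 -> FAULT, frames=[6,-,-] (faults so far: 1)
  step 1: ref 1 -> FAULT, frames=[6,1,-] (faults so far: 2)
  step 2: ref 1 -> HIT, frames=[6,1,-] (faults so far: 2)
  step 3: ref 1 -> HIT, frames=[6,1,-] (faults so far: 2)
  step 4: ref 3 -> FAULT, frames=[6,1,3] (faults so far: 3)
  step 5: ref 5 -> FAULT, evict 6, frames=[5,1,3] (faults so far: 4)
  step 6: ref 1 -> HIT, frames=[5,1,3] (faults so far: 4)
  step 7: ref 2 -> FAULT, evict 3, frames=[5,1,2] (faults so far: 5)
  step 8: ref 6 -> FAULT, evict 5, frames=[6,1,2] (faults so far: 6)
  step 9: ref 5 -> FAULT, evict 1, frames=[6,5,2] (faults so far: 7)
  step 10: ref 5 -> HIT, frames=[6,5,2] (faults so far: 7)
  step 11: ref 5 -> HIT, frames=[6,5,2] (faults so far: 7)
  step 12: ref 5 -> HIT, frames=[6,5,2] (faults so far: 7)
  step 13: ref 1 -> FAULT, evict 2, frames=[6,5,1] (faults so far: 8)
  step 14: ref 2 -> FAULT, evict 6, frames=[2,5,1] (faults so far: 9)
  LRU total faults: 9
--- Optimal ---
  step 0: ref 6 -> FAULT, frames=[6,-,-] (faults so far: 1)
  step 1: ref 1 -> FAULT, frames=[6,1,-] (faults so far: 2)
  step 2: ref 1 -> HIT, frames=[6,1,-] (faults so far: 2)
  step 3: ref 1 -> HIT, frames=[6,1,-] (faults so far: 2)
  step 4: ref 3 -> FAULT, frames=[6,1,3] (faults so far: 3)
  step 5: ref 5 -> FAULT, evict 3, frames=[6,1,5] (faults so far: 4)
  step 6: ref 1 -> HIT, frames=[6,1,5] (faults so far: 4)
  step 7: ref 2 -> FAULT, evict 1, frames=[6,2,5] (faults so far: 5)
  step 8: ref 6 -> HIT, frames=[6,2,5] (faults so far: 5)
  step 9: ref 5 -> HIT, frames=[6,2,5] (faults so far: 5)
  step 10: ref 5 -> HIT, frames=[6,2,5] (faults so far: 5)
  step 11: ref 5 -> HIT, frames=[6,2,5] (faults so far: 5)
  step 12: ref 5 -> HIT, frames=[6,2,5] (faults so far: 5)
  step 13: ref 1 -> FAULT, evict 5, frames=[6,2,1] (faults so far: 6)
  step 14: ref 2 -> HIT, frames=[6,2,1] (faults so far: 6)
  Optimal total faults: 6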